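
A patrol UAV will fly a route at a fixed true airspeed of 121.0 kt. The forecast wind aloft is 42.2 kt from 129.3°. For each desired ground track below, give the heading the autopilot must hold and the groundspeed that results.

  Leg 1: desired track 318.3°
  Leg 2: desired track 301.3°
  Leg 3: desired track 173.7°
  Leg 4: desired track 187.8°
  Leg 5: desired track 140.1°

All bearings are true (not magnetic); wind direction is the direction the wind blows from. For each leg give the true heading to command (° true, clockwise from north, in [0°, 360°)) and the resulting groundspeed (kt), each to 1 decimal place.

Leg 1: desired track 318.3°; wind correction +3.1° → command heading 321.4°, groundspeed 162.5 kt
Leg 2: desired track 301.3°; wind correction -2.8° → command heading 298.5°, groundspeed 162.6 kt
Leg 3: desired track 173.7°; wind correction -14.1° → command heading 159.6°, groundspeed 87.2 kt
Leg 4: desired track 187.8°; wind correction -17.3° → command heading 170.5°, groundspeed 93.5 kt
Leg 5: desired track 140.1°; wind correction -3.7° → command heading 136.4°, groundspeed 79.3 kt

Leg 1: heading=321.4°, groundspeed=162.5 kt
Leg 2: heading=298.5°, groundspeed=162.6 kt
Leg 3: heading=159.6°, groundspeed=87.2 kt
Leg 4: heading=170.5°, groundspeed=93.5 kt
Leg 5: heading=136.4°, groundspeed=79.3 kt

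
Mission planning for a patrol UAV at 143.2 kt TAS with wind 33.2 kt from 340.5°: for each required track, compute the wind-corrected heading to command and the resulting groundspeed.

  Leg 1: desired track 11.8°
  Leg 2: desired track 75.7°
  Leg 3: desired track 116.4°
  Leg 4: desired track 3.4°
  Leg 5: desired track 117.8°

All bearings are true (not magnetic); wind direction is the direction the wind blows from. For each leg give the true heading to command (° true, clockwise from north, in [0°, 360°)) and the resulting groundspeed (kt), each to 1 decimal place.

Leg 1: desired track 11.8°; wind correction -6.9° → command heading 4.9°, groundspeed 113.8 kt
Leg 2: desired track 75.7°; wind correction -13.3° → command heading 62.4°, groundspeed 142.3 kt
Leg 3: desired track 116.4°; wind correction -9.3° → command heading 107.1°, groundspeed 165.2 kt
Leg 4: desired track 3.4°; wind correction -5.2° → command heading 358.2°, groundspeed 112.0 kt
Leg 5: desired track 117.8°; wind correction -9.0° → command heading 108.8°, groundspeed 165.8 kt

Leg 1: heading=4.9°, groundspeed=113.8 kt
Leg 2: heading=62.4°, groundspeed=142.3 kt
Leg 3: heading=107.1°, groundspeed=165.2 kt
Leg 4: heading=358.2°, groundspeed=112.0 kt
Leg 5: heading=108.8°, groundspeed=165.8 kt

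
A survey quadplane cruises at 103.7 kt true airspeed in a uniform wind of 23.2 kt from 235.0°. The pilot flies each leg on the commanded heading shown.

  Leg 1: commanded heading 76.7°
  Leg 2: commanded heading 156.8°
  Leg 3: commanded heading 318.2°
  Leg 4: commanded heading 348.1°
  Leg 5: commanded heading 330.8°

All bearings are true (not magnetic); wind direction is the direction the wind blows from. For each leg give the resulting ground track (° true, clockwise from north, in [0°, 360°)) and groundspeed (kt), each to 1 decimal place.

Leg 1: heading 76.7°; drift -3.9° → track 72.8°, groundspeed 125.5 kt
Leg 2: heading 156.8°; drift -12.9° → track 143.9°, groundspeed 101.5 kt
Leg 3: heading 318.2°; drift +12.9° → track 331.1°, groundspeed 103.5 kt
Leg 4: heading 348.1°; drift +10.7° → track 358.8°, groundspeed 114.8 kt
Leg 5: heading 330.8°; drift +12.3° → track 343.1°, groundspeed 108.5 kt

Leg 1: track=72.8°, groundspeed=125.5 kt
Leg 2: track=143.9°, groundspeed=101.5 kt
Leg 3: track=331.1°, groundspeed=103.5 kt
Leg 4: track=358.8°, groundspeed=114.8 kt
Leg 5: track=343.1°, groundspeed=108.5 kt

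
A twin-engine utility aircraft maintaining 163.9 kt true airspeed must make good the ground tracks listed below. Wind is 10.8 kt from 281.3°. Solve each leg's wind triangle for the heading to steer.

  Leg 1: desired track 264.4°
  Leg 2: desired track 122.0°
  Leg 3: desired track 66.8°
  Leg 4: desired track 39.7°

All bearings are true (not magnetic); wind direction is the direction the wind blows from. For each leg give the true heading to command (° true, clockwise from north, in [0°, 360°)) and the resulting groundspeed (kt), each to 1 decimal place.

Leg 1: desired track 264.4°; wind correction +1.1° → command heading 265.5°, groundspeed 153.5 kt
Leg 2: desired track 122.0°; wind correction +1.3° → command heading 123.3°, groundspeed 174.0 kt
Leg 3: desired track 66.8°; wind correction -2.1° → command heading 64.7°, groundspeed 172.7 kt
Leg 4: desired track 39.7°; wind correction -3.3° → command heading 36.4°, groundspeed 168.8 kt

Leg 1: heading=265.5°, groundspeed=153.5 kt
Leg 2: heading=123.3°, groundspeed=174.0 kt
Leg 3: heading=64.7°, groundspeed=172.7 kt
Leg 4: heading=36.4°, groundspeed=168.8 kt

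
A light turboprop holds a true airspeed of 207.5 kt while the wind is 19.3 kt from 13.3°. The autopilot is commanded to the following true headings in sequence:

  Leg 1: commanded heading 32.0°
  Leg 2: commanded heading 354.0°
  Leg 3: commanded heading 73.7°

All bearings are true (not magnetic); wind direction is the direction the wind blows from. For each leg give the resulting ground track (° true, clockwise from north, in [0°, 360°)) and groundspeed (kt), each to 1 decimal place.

Leg 1: heading 32.0°; drift +1.9° → track 33.9°, groundspeed 189.3 kt
Leg 2: heading 354.0°; drift -1.9° → track 352.1°, groundspeed 189.4 kt
Leg 3: heading 73.7°; drift +4.8° → track 78.5°, groundspeed 198.7 kt

Leg 1: track=33.9°, groundspeed=189.3 kt
Leg 2: track=352.1°, groundspeed=189.4 kt
Leg 3: track=78.5°, groundspeed=198.7 kt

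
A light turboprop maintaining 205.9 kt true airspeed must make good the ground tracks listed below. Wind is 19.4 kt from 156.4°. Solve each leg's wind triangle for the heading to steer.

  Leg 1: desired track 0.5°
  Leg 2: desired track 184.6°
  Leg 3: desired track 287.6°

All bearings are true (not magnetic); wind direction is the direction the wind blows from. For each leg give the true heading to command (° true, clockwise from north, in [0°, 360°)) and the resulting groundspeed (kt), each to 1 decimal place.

Leg 1: desired track 0.5°; wind correction +2.2° → command heading 2.7°, groundspeed 223.5 kt
Leg 2: desired track 184.6°; wind correction -2.6° → command heading 182.0°, groundspeed 188.6 kt
Leg 3: desired track 287.6°; wind correction -4.1° → command heading 283.5°, groundspeed 218.2 kt

Leg 1: heading=2.7°, groundspeed=223.5 kt
Leg 2: heading=182.0°, groundspeed=188.6 kt
Leg 3: heading=283.5°, groundspeed=218.2 kt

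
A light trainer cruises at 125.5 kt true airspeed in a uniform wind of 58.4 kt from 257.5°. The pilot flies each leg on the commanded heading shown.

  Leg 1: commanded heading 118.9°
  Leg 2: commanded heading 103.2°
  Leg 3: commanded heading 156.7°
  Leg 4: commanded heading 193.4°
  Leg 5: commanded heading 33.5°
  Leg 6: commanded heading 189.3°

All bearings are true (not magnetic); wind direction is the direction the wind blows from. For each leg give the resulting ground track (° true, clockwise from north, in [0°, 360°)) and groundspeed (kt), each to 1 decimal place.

Leg 1: heading 118.9°; drift -12.8° → track 106.1°, groundspeed 173.7 kt
Leg 2: heading 103.2°; drift -8.1° → track 95.1°, groundspeed 179.9 kt
Leg 3: heading 156.7°; drift -22.8° → track 133.9°, groundspeed 148.0 kt
Leg 4: heading 193.4°; drift -27.7° → track 165.7°, groundspeed 113.0 kt
Leg 5: heading 33.5°; drift +13.6° → track 47.1°, groundspeed 172.4 kt
Leg 6: heading 189.3°; drift -27.6° → track 161.7°, groundspeed 117.1 kt

Leg 1: track=106.1°, groundspeed=173.7 kt
Leg 2: track=95.1°, groundspeed=179.9 kt
Leg 3: track=133.9°, groundspeed=148.0 kt
Leg 4: track=165.7°, groundspeed=113.0 kt
Leg 5: track=47.1°, groundspeed=172.4 kt
Leg 6: track=161.7°, groundspeed=117.1 kt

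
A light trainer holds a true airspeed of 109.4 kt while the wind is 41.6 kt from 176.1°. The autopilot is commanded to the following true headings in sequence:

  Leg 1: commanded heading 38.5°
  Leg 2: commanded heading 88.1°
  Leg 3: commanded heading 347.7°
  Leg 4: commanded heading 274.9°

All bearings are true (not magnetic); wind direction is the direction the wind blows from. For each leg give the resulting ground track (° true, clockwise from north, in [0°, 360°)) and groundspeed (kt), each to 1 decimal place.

Leg 1: track=27.2°, groundspeed=142.9 kt
Leg 2: track=67.0°, groundspeed=115.7 kt
Leg 3: track=350.0°, groundspeed=150.7 kt
Leg 4: track=294.5°, groundspeed=122.8 kt

Leg 1: heading 38.5°; drift -11.3° → track 27.2°, groundspeed 142.9 kt
Leg 2: heading 88.1°; drift -21.1° → track 67.0°, groundspeed 115.7 kt
Leg 3: heading 347.7°; drift +2.3° → track 350.0°, groundspeed 150.7 kt
Leg 4: heading 274.9°; drift +19.6° → track 294.5°, groundspeed 122.8 kt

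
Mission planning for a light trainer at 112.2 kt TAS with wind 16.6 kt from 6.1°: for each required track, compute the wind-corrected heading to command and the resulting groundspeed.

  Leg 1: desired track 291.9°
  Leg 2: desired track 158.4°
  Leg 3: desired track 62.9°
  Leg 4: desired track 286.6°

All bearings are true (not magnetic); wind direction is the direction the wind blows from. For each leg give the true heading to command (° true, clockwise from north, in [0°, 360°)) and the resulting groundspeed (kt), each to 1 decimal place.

Leg 1: heading=300.1°, groundspeed=106.5 kt
Leg 2: heading=154.5°, groundspeed=126.6 kt
Leg 3: heading=55.8°, groundspeed=102.2 kt
Leg 4: heading=295.0°, groundspeed=108.0 kt

Leg 1: desired track 291.9°; wind correction +8.2° → command heading 300.1°, groundspeed 106.5 kt
Leg 2: desired track 158.4°; wind correction -3.9° → command heading 154.5°, groundspeed 126.6 kt
Leg 3: desired track 62.9°; wind correction -7.1° → command heading 55.8°, groundspeed 102.2 kt
Leg 4: desired track 286.6°; wind correction +8.4° → command heading 295.0°, groundspeed 108.0 kt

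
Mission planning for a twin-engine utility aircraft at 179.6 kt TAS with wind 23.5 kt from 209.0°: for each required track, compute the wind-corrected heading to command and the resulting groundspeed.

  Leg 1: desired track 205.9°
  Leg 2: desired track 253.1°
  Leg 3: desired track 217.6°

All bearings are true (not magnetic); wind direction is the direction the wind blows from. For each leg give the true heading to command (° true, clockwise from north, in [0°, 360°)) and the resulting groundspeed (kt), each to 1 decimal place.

Leg 1: heading=206.3°, groundspeed=156.1 kt
Leg 2: heading=247.9°, groundspeed=162.0 kt
Leg 3: heading=216.5°, groundspeed=156.3 kt

Leg 1: desired track 205.9°; wind correction +0.4° → command heading 206.3°, groundspeed 156.1 kt
Leg 2: desired track 253.1°; wind correction -5.2° → command heading 247.9°, groundspeed 162.0 kt
Leg 3: desired track 217.6°; wind correction -1.1° → command heading 216.5°, groundspeed 156.3 kt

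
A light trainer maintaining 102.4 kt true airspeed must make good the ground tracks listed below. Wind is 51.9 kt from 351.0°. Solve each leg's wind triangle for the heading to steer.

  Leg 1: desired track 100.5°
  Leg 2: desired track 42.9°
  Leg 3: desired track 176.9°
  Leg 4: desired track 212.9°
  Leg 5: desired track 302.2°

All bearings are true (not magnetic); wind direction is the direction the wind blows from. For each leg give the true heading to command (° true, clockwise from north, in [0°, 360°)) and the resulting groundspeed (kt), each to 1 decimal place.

Leg 1: heading=72.0°, groundspeed=107.3 kt
Leg 2: heading=19.4°, groundspeed=61.9 kt
Leg 3: heading=179.9°, groundspeed=153.9 kt
Leg 4: heading=232.7°, groundspeed=135.0 kt
Leg 5: heading=324.6°, groundspeed=60.5 kt

Leg 1: desired track 100.5°; wind correction -28.5° → command heading 72.0°, groundspeed 107.3 kt
Leg 2: desired track 42.9°; wind correction -23.5° → command heading 19.4°, groundspeed 61.9 kt
Leg 3: desired track 176.9°; wind correction +3.0° → command heading 179.9°, groundspeed 153.9 kt
Leg 4: desired track 212.9°; wind correction +19.8° → command heading 232.7°, groundspeed 135.0 kt
Leg 5: desired track 302.2°; wind correction +22.4° → command heading 324.6°, groundspeed 60.5 kt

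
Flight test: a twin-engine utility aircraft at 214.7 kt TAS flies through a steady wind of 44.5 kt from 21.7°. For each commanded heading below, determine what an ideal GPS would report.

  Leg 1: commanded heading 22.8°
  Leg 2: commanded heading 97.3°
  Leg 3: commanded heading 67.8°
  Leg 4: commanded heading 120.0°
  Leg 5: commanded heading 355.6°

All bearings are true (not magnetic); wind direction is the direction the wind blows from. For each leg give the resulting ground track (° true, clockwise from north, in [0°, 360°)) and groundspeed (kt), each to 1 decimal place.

Leg 1: track=23.1°, groundspeed=170.2 kt
Leg 2: track=109.3°, groundspeed=208.1 kt
Leg 3: track=77.7°, groundspeed=186.6 kt
Leg 4: track=131.3°, groundspeed=225.5 kt
Leg 5: track=349.2°, groundspeed=175.8 kt

Leg 1: heading 22.8°; drift +0.3° → track 23.1°, groundspeed 170.2 kt
Leg 2: heading 97.3°; drift +12.0° → track 109.3°, groundspeed 208.1 kt
Leg 3: heading 67.8°; drift +9.9° → track 77.7°, groundspeed 186.6 kt
Leg 4: heading 120.0°; drift +11.3° → track 131.3°, groundspeed 225.5 kt
Leg 5: heading 355.6°; drift -6.4° → track 349.2°, groundspeed 175.8 kt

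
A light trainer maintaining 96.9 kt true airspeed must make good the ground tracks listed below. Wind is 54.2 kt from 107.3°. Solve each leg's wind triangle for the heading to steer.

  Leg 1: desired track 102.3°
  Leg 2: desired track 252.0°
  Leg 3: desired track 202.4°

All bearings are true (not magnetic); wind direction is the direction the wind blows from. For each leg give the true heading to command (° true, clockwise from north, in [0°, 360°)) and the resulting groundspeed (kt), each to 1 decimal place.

Leg 1: heading=105.1°, groundspeed=42.8 kt
Leg 2: heading=233.1°, groundspeed=135.9 kt
Leg 3: heading=168.5°, groundspeed=85.3 kt

Leg 1: desired track 102.3°; wind correction +2.8° → command heading 105.1°, groundspeed 42.8 kt
Leg 2: desired track 252.0°; wind correction -18.9° → command heading 233.1°, groundspeed 135.9 kt
Leg 3: desired track 202.4°; wind correction -33.9° → command heading 168.5°, groundspeed 85.3 kt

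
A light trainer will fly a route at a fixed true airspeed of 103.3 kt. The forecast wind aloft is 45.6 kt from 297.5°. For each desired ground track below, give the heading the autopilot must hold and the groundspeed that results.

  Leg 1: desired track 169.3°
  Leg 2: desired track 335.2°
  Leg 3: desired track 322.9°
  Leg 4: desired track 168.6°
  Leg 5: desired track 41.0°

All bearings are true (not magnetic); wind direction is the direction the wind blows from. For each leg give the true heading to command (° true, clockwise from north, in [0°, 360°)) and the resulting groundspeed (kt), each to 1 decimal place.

Leg 1: desired track 169.3°; wind correction +20.3° → command heading 189.6°, groundspeed 125.1 kt
Leg 2: desired track 335.2°; wind correction -15.7° → command heading 319.5°, groundspeed 63.4 kt
Leg 3: desired track 322.9°; wind correction -10.9° → command heading 312.0°, groundspeed 60.2 kt
Leg 4: desired track 168.6°; wind correction +20.1° → command heading 188.7°, groundspeed 125.6 kt
Leg 5: desired track 41.0°; wind correction -25.4° → command heading 15.6°, groundspeed 103.9 kt

Leg 1: heading=189.6°, groundspeed=125.1 kt
Leg 2: heading=319.5°, groundspeed=63.4 kt
Leg 3: heading=312.0°, groundspeed=60.2 kt
Leg 4: heading=188.7°, groundspeed=125.6 kt
Leg 5: heading=15.6°, groundspeed=103.9 kt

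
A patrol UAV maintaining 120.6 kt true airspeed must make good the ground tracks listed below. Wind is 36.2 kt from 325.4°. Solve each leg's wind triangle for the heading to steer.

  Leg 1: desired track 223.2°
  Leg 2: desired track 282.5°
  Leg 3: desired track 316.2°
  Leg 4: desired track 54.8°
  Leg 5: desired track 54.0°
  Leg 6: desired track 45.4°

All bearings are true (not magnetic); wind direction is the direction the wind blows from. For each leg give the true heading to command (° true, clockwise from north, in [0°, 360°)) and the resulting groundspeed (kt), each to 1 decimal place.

Leg 1: heading=240.3°, groundspeed=122.9 kt
Leg 2: heading=294.3°, groundspeed=91.5 kt
Leg 3: heading=319.0°, groundspeed=84.7 kt
Leg 4: heading=37.3°, groundspeed=114.7 kt
Leg 5: heading=36.5°, groundspeed=114.2 kt
Leg 6: heading=28.2°, groundspeed=108.9 kt

Leg 1: desired track 223.2°; wind correction +17.1° → command heading 240.3°, groundspeed 122.9 kt
Leg 2: desired track 282.5°; wind correction +11.8° → command heading 294.3°, groundspeed 91.5 kt
Leg 3: desired track 316.2°; wind correction +2.8° → command heading 319.0°, groundspeed 84.7 kt
Leg 4: desired track 54.8°; wind correction -17.5° → command heading 37.3°, groundspeed 114.7 kt
Leg 5: desired track 54.0°; wind correction -17.5° → command heading 36.5°, groundspeed 114.2 kt
Leg 6: desired track 45.4°; wind correction -17.2° → command heading 28.2°, groundspeed 108.9 kt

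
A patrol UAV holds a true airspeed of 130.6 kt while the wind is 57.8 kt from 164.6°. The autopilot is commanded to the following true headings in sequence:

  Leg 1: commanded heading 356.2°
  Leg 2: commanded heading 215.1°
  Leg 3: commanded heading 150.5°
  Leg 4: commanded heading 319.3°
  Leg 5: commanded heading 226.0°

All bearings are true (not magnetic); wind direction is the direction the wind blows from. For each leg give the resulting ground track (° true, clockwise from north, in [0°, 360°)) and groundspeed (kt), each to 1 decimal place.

Leg 1: track=352.6°, groundspeed=187.6 kt
Leg 2: track=240.5°, groundspeed=103.9 kt
Leg 3: track=139.8°, groundspeed=75.9 kt
Leg 4: track=327.0°, groundspeed=184.5 kt
Leg 5: track=252.2°, groundspeed=114.8 kt

Leg 1: heading 356.2°; drift -3.6° → track 352.6°, groundspeed 187.6 kt
Leg 2: heading 215.1°; drift +25.4° → track 240.5°, groundspeed 103.9 kt
Leg 3: heading 150.5°; drift -10.7° → track 139.8°, groundspeed 75.9 kt
Leg 4: heading 319.3°; drift +7.7° → track 327.0°, groundspeed 184.5 kt
Leg 5: heading 226.0°; drift +26.2° → track 252.2°, groundspeed 114.8 kt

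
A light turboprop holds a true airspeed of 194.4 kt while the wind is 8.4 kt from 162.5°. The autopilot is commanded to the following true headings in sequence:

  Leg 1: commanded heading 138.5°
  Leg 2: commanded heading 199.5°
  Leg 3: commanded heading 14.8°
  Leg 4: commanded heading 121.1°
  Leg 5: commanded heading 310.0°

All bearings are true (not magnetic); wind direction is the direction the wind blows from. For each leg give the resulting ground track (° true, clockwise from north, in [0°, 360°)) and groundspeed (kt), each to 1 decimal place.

Leg 1: track=137.5°, groundspeed=186.8 kt
Leg 2: track=201.0°, groundspeed=187.8 kt
Leg 3: track=13.5°, groundspeed=201.6 kt
Leg 4: track=119.4°, groundspeed=188.2 kt
Leg 5: track=311.3°, groundspeed=201.5 kt

Leg 1: heading 138.5°; drift -1.0° → track 137.5°, groundspeed 186.8 kt
Leg 2: heading 199.5°; drift +1.5° → track 201.0°, groundspeed 187.8 kt
Leg 3: heading 14.8°; drift -1.3° → track 13.5°, groundspeed 201.6 kt
Leg 4: heading 121.1°; drift -1.7° → track 119.4°, groundspeed 188.2 kt
Leg 5: heading 310.0°; drift +1.3° → track 311.3°, groundspeed 201.5 kt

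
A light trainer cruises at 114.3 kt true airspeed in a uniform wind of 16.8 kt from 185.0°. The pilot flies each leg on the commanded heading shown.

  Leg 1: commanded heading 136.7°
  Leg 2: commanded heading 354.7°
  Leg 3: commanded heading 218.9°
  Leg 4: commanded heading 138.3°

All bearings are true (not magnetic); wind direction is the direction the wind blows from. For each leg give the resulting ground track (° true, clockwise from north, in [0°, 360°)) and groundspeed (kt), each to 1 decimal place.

Leg 1: heading 136.7°; drift -6.9° → track 129.8°, groundspeed 103.9 kt
Leg 2: heading 354.7°; drift +1.3° → track 356.0°, groundspeed 130.9 kt
Leg 3: heading 218.9°; drift +5.3° → track 224.2°, groundspeed 100.8 kt
Leg 4: heading 138.3°; drift -6.8° → track 131.5°, groundspeed 103.5 kt

Leg 1: track=129.8°, groundspeed=103.9 kt
Leg 2: track=356.0°, groundspeed=130.9 kt
Leg 3: track=224.2°, groundspeed=100.8 kt
Leg 4: track=131.5°, groundspeed=103.5 kt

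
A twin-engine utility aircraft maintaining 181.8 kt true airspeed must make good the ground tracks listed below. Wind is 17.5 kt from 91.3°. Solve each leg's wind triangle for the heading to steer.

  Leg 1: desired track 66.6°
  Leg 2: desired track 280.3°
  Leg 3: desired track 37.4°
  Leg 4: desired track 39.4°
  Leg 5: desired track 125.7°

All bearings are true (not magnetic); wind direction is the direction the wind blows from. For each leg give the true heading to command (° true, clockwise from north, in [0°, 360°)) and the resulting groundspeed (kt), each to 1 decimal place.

Leg 1: heading=68.9°, groundspeed=165.8 kt
Leg 2: heading=281.2°, groundspeed=199.1 kt
Leg 3: heading=41.9°, groundspeed=170.9 kt
Leg 4: heading=43.7°, groundspeed=170.5 kt
Leg 5: heading=122.6°, groundspeed=167.1 kt

Leg 1: desired track 66.6°; wind correction +2.3° → command heading 68.9°, groundspeed 165.8 kt
Leg 2: desired track 280.3°; wind correction +0.9° → command heading 281.2°, groundspeed 199.1 kt
Leg 3: desired track 37.4°; wind correction +4.5° → command heading 41.9°, groundspeed 170.9 kt
Leg 4: desired track 39.4°; wind correction +4.3° → command heading 43.7°, groundspeed 170.5 kt
Leg 5: desired track 125.7°; wind correction -3.1° → command heading 122.6°, groundspeed 167.1 kt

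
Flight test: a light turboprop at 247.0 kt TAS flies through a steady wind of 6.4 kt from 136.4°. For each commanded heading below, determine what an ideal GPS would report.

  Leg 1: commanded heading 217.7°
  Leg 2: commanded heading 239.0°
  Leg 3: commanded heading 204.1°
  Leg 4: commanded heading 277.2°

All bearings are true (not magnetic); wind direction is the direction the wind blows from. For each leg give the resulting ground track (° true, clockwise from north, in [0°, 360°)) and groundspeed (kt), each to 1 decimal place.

Leg 1: track=219.2°, groundspeed=246.1 kt
Leg 2: track=240.4°, groundspeed=248.5 kt
Leg 3: track=205.5°, groundspeed=244.6 kt
Leg 4: track=278.1°, groundspeed=252.0 kt

Leg 1: heading 217.7°; drift +1.5° → track 219.2°, groundspeed 246.1 kt
Leg 2: heading 239.0°; drift +1.4° → track 240.4°, groundspeed 248.5 kt
Leg 3: heading 204.1°; drift +1.4° → track 205.5°, groundspeed 244.6 kt
Leg 4: heading 277.2°; drift +0.9° → track 278.1°, groundspeed 252.0 kt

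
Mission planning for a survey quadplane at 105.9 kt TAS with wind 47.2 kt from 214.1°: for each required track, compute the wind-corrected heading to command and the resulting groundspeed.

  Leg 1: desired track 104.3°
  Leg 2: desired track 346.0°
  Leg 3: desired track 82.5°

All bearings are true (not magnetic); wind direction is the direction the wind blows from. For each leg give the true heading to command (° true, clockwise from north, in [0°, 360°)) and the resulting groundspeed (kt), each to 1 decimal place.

Leg 1: desired track 104.3°; wind correction +24.8° → command heading 129.1°, groundspeed 112.1 kt
Leg 2: desired track 346.0°; wind correction -19.4° → command heading 326.6°, groundspeed 131.4 kt
Leg 3: desired track 82.5°; wind correction +19.5° → command heading 102.0°, groundspeed 131.2 kt

Leg 1: heading=129.1°, groundspeed=112.1 kt
Leg 2: heading=326.6°, groundspeed=131.4 kt
Leg 3: heading=102.0°, groundspeed=131.2 kt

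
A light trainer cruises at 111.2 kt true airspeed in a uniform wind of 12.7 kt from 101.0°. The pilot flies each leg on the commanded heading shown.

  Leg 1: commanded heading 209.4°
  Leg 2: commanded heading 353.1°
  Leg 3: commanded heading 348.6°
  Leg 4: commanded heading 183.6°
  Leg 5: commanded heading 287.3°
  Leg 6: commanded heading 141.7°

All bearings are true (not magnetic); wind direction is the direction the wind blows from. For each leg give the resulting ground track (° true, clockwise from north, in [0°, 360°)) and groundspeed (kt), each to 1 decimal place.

Leg 1: track=215.4°, groundspeed=115.8 kt
Leg 2: track=347.1°, groundspeed=115.7 kt
Leg 3: track=342.8°, groundspeed=116.6 kt
Leg 4: track=190.2°, groundspeed=110.3 kt
Leg 5: track=286.7°, groundspeed=123.8 kt
Leg 6: track=146.4°, groundspeed=101.9 kt

Leg 1: heading 209.4°; drift +6.0° → track 215.4°, groundspeed 115.8 kt
Leg 2: heading 353.1°; drift -6.0° → track 347.1°, groundspeed 115.7 kt
Leg 3: heading 348.6°; drift -5.8° → track 342.8°, groundspeed 116.6 kt
Leg 4: heading 183.6°; drift +6.6° → track 190.2°, groundspeed 110.3 kt
Leg 5: heading 287.3°; drift -0.6° → track 286.7°, groundspeed 123.8 kt
Leg 6: heading 141.7°; drift +4.7° → track 146.4°, groundspeed 101.9 kt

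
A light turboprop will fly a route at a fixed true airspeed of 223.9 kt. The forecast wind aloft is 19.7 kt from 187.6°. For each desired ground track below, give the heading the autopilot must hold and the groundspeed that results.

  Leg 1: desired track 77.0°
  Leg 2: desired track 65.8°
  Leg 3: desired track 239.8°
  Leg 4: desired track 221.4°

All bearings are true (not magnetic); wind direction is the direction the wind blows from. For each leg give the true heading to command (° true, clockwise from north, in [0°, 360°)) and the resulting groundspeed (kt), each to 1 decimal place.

Leg 1: heading=81.7°, groundspeed=230.1 kt
Leg 2: heading=70.1°, groundspeed=233.7 kt
Leg 3: heading=235.8°, groundspeed=211.3 kt
Leg 4: heading=218.6°, groundspeed=207.3 kt

Leg 1: desired track 77.0°; wind correction +4.7° → command heading 81.7°, groundspeed 230.1 kt
Leg 2: desired track 65.8°; wind correction +4.3° → command heading 70.1°, groundspeed 233.7 kt
Leg 3: desired track 239.8°; wind correction -4.0° → command heading 235.8°, groundspeed 211.3 kt
Leg 4: desired track 221.4°; wind correction -2.8° → command heading 218.6°, groundspeed 207.3 kt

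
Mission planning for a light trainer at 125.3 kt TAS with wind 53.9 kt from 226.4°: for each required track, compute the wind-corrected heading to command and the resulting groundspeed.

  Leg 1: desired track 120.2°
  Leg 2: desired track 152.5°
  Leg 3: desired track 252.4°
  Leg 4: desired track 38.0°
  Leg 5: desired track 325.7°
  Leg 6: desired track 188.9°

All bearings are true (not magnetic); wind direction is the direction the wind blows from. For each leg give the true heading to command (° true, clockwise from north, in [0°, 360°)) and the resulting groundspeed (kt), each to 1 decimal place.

Leg 1: heading=144.6°, groundspeed=129.1 kt
Leg 2: heading=176.9°, groundspeed=99.2 kt
Leg 3: heading=241.5°, groundspeed=74.6 kt
Leg 4: heading=34.4°, groundspeed=178.4 kt
Leg 5: heading=300.6°, groundspeed=122.2 kt
Leg 6: heading=204.1°, groundspeed=78.2 kt

Leg 1: desired track 120.2°; wind correction +24.4° → command heading 144.6°, groundspeed 129.1 kt
Leg 2: desired track 152.5°; wind correction +24.4° → command heading 176.9°, groundspeed 99.2 kt
Leg 3: desired track 252.4°; wind correction -10.9° → command heading 241.5°, groundspeed 74.6 kt
Leg 4: desired track 38.0°; wind correction -3.6° → command heading 34.4°, groundspeed 178.4 kt
Leg 5: desired track 325.7°; wind correction -25.1° → command heading 300.6°, groundspeed 122.2 kt
Leg 6: desired track 188.9°; wind correction +15.2° → command heading 204.1°, groundspeed 78.2 kt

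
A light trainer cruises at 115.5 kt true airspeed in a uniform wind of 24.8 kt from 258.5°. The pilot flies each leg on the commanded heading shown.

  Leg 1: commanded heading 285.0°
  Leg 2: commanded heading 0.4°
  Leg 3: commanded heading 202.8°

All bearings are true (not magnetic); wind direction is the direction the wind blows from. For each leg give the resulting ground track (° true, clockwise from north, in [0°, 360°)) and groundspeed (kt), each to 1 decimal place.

Leg 1: heading 285.0°; drift +6.8° → track 291.8°, groundspeed 94.0 kt
Leg 2: heading 0.4°; drift +11.4° → track 11.8°, groundspeed 123.0 kt
Leg 3: heading 202.8°; drift -11.4° → track 191.4°, groundspeed 103.6 kt

Leg 1: track=291.8°, groundspeed=94.0 kt
Leg 2: track=11.8°, groundspeed=123.0 kt
Leg 3: track=191.4°, groundspeed=103.6 kt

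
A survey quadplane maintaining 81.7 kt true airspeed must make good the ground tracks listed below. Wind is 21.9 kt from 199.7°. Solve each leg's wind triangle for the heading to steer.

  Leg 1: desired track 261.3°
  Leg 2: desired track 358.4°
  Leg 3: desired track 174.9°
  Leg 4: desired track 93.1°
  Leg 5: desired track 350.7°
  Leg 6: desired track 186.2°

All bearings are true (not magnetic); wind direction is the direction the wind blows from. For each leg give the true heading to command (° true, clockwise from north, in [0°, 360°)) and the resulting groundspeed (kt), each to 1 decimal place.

Leg 1: heading=247.7°, groundspeed=69.0 kt
Leg 2: heading=352.8°, groundspeed=101.7 kt
Leg 3: heading=181.4°, groundspeed=61.3 kt
Leg 4: heading=108.0°, groundspeed=85.2 kt
Leg 5: heading=343.2°, groundspeed=100.2 kt
Leg 6: heading=189.8°, groundspeed=60.2 kt

Leg 1: desired track 261.3°; wind correction -13.6° → command heading 247.7°, groundspeed 69.0 kt
Leg 2: desired track 358.4°; wind correction -5.6° → command heading 352.8°, groundspeed 101.7 kt
Leg 3: desired track 174.9°; wind correction +6.5° → command heading 181.4°, groundspeed 61.3 kt
Leg 4: desired track 93.1°; wind correction +14.9° → command heading 108.0°, groundspeed 85.2 kt
Leg 5: desired track 350.7°; wind correction -7.5° → command heading 343.2°, groundspeed 100.2 kt
Leg 6: desired track 186.2°; wind correction +3.6° → command heading 189.8°, groundspeed 60.2 kt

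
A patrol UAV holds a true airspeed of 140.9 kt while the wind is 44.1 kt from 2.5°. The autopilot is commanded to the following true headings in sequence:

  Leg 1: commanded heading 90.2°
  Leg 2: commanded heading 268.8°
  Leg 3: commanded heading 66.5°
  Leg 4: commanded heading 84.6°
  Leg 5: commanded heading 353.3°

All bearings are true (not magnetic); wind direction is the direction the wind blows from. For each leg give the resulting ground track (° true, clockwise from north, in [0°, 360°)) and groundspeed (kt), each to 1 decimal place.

Leg 1: heading 90.2°; drift +17.6° → track 107.8°, groundspeed 145.9 kt
Leg 2: heading 268.8°; drift -17.0° → track 251.8°, groundspeed 150.3 kt
Leg 3: heading 66.5°; drift +18.1° → track 84.6°, groundspeed 127.9 kt
Leg 4: heading 84.6°; drift +17.9° → track 102.5°, groundspeed 141.7 kt
Leg 5: heading 353.3°; drift -4.1° → track 349.2°, groundspeed 97.6 kt

Leg 1: track=107.8°, groundspeed=145.9 kt
Leg 2: track=251.8°, groundspeed=150.3 kt
Leg 3: track=84.6°, groundspeed=127.9 kt
Leg 4: track=102.5°, groundspeed=141.7 kt
Leg 5: track=349.2°, groundspeed=97.6 kt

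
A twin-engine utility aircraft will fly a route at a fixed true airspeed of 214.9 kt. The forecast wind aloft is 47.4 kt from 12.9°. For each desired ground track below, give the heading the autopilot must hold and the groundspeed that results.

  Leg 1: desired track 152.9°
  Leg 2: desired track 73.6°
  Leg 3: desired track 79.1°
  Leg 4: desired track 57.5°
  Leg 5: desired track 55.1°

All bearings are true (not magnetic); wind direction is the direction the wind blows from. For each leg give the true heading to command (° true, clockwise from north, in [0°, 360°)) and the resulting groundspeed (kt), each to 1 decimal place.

Leg 1: heading=144.7°, groundspeed=249.0 kt
Leg 2: heading=62.5°, groundspeed=187.7 kt
Leg 3: heading=67.5°, groundspeed=191.4 kt
Leg 4: heading=48.6°, groundspeed=178.6 kt
Leg 5: heading=46.6°, groundspeed=177.4 kt

Leg 1: desired track 152.9°; wind correction -8.2° → command heading 144.7°, groundspeed 249.0 kt
Leg 2: desired track 73.6°; wind correction -11.1° → command heading 62.5°, groundspeed 187.7 kt
Leg 3: desired track 79.1°; wind correction -11.6° → command heading 67.5°, groundspeed 191.4 kt
Leg 4: desired track 57.5°; wind correction -8.9° → command heading 48.6°, groundspeed 178.6 kt
Leg 5: desired track 55.1°; wind correction -8.5° → command heading 46.6°, groundspeed 177.4 kt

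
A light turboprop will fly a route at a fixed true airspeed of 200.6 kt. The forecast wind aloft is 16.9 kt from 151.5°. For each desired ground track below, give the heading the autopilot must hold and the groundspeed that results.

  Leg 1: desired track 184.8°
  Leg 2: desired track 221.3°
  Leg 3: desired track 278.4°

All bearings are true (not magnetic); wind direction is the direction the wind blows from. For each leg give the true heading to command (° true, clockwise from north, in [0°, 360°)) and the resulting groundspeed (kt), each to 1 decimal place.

Leg 1: heading=182.1°, groundspeed=186.3 kt
Leg 2: heading=216.8°, groundspeed=194.1 kt
Leg 3: heading=274.5°, groundspeed=210.3 kt

Leg 1: desired track 184.8°; wind correction -2.7° → command heading 182.1°, groundspeed 186.3 kt
Leg 2: desired track 221.3°; wind correction -4.5° → command heading 216.8°, groundspeed 194.1 kt
Leg 3: desired track 278.4°; wind correction -3.9° → command heading 274.5°, groundspeed 210.3 kt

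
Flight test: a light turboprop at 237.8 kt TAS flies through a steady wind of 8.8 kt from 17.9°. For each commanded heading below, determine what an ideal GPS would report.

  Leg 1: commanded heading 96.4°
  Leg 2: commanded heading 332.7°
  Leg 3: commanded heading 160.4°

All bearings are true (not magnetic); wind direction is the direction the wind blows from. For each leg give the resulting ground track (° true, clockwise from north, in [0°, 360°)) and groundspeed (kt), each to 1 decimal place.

Leg 1: track=98.5°, groundspeed=236.2 kt
Leg 2: track=331.2°, groundspeed=231.7 kt
Leg 3: track=161.7°, groundspeed=244.8 kt

Leg 1: heading 96.4°; drift +2.1° → track 98.5°, groundspeed 236.2 kt
Leg 2: heading 332.7°; drift -1.5° → track 331.2°, groundspeed 231.7 kt
Leg 3: heading 160.4°; drift +1.3° → track 161.7°, groundspeed 244.8 kt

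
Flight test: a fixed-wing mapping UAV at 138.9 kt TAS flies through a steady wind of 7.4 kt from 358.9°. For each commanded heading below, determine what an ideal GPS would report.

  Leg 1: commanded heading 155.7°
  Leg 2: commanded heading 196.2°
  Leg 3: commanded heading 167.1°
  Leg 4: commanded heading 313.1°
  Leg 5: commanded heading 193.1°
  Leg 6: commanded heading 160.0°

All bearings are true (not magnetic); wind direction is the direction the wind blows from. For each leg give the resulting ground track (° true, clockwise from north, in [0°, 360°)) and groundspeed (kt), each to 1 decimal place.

Leg 1: track=156.8°, groundspeed=145.7 kt
Leg 2: track=195.3°, groundspeed=146.0 kt
Leg 3: track=167.7°, groundspeed=146.2 kt
Leg 4: track=310.8°, groundspeed=133.8 kt
Leg 5: track=192.4°, groundspeed=146.1 kt
Leg 6: track=160.9°, groundspeed=145.9 kt

Leg 1: heading 155.7°; drift +1.1° → track 156.8°, groundspeed 145.7 kt
Leg 2: heading 196.2°; drift -0.9° → track 195.3°, groundspeed 146.0 kt
Leg 3: heading 167.1°; drift +0.6° → track 167.7°, groundspeed 146.2 kt
Leg 4: heading 313.1°; drift -2.3° → track 310.8°, groundspeed 133.8 kt
Leg 5: heading 193.1°; drift -0.7° → track 192.4°, groundspeed 146.1 kt
Leg 6: heading 160.0°; drift +0.9° → track 160.9°, groundspeed 145.9 kt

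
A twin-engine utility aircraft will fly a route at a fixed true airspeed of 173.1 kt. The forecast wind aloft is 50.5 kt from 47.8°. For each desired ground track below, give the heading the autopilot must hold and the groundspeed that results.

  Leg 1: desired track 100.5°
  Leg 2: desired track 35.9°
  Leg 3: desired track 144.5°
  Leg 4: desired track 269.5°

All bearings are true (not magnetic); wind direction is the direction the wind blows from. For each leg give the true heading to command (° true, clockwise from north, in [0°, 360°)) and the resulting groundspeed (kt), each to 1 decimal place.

Leg 1: desired track 100.5°; wind correction -13.4° → command heading 87.1°, groundspeed 137.8 kt
Leg 2: desired track 35.9°; wind correction +3.4° → command heading 39.3°, groundspeed 123.4 kt
Leg 3: desired track 144.5°; wind correction -16.8° → command heading 127.7°, groundspeed 171.6 kt
Leg 4: desired track 269.5°; wind correction +11.2° → command heading 280.7°, groundspeed 207.5 kt

Leg 1: heading=87.1°, groundspeed=137.8 kt
Leg 2: heading=39.3°, groundspeed=123.4 kt
Leg 3: heading=127.7°, groundspeed=171.6 kt
Leg 4: heading=280.7°, groundspeed=207.5 kt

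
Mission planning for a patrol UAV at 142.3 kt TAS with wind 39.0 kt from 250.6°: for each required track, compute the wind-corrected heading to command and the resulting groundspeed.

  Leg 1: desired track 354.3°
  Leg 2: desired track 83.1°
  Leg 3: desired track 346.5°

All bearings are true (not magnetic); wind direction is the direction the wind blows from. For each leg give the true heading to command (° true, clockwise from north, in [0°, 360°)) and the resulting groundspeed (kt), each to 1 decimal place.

Leg 1: desired track 354.3°; wind correction -15.4° → command heading 338.9°, groundspeed 146.4 kt
Leg 2: desired track 83.1°; wind correction +3.4° → command heading 86.5°, groundspeed 180.1 kt
Leg 3: desired track 346.5°; wind correction -15.8° → command heading 330.7°, groundspeed 140.9 kt

Leg 1: heading=338.9°, groundspeed=146.4 kt
Leg 2: heading=86.5°, groundspeed=180.1 kt
Leg 3: heading=330.7°, groundspeed=140.9 kt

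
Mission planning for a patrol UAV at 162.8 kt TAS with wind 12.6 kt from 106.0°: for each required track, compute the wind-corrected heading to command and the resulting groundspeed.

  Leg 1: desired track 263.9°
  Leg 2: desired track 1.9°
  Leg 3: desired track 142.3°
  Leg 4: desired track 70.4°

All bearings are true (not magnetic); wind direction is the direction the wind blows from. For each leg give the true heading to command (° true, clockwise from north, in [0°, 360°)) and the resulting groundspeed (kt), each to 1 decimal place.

Leg 1: heading=262.2°, groundspeed=174.4 kt
Leg 2: heading=6.2°, groundspeed=165.4 kt
Leg 3: heading=139.7°, groundspeed=152.5 kt
Leg 4: heading=73.0°, groundspeed=152.4 kt

Leg 1: desired track 263.9°; wind correction -1.7° → command heading 262.2°, groundspeed 174.4 kt
Leg 2: desired track 1.9°; wind correction +4.3° → command heading 6.2°, groundspeed 165.4 kt
Leg 3: desired track 142.3°; wind correction -2.6° → command heading 139.7°, groundspeed 152.5 kt
Leg 4: desired track 70.4°; wind correction +2.6° → command heading 73.0°, groundspeed 152.4 kt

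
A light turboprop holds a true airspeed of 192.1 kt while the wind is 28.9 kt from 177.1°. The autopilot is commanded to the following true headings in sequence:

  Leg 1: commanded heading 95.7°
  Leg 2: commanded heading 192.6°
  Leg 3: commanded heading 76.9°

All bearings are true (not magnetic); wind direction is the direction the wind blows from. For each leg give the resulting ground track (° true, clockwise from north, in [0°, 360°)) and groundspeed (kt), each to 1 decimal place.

Leg 1: heading 95.7°; drift -8.7° → track 87.0°, groundspeed 189.9 kt
Leg 2: heading 192.6°; drift +2.7° → track 195.3°, groundspeed 164.4 kt
Leg 3: heading 76.9°; drift -8.2° → track 68.7°, groundspeed 199.3 kt

Leg 1: track=87.0°, groundspeed=189.9 kt
Leg 2: track=195.3°, groundspeed=164.4 kt
Leg 3: track=68.7°, groundspeed=199.3 kt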